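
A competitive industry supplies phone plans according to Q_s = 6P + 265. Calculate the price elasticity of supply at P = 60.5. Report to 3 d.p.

0.578

At P = 60.5, Q_s = 628.
dQ_s/dP = 6.
ε_s = (dQ_s/dP)(P/Q_s) = (6)(60.5/628).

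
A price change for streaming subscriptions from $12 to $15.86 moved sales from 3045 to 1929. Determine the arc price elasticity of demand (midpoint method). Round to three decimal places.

ΔQ = 1929 − 3045 = -1116; ΔP = 15.86 − 12 = 3.86.
Midpoints: P̄ = 13.93, Q̄ = 2487.0.
ε = (ΔQ/ΔP)(P̄/Q̄) = (-1116/3.86)(13.93/2487.0).

-1.619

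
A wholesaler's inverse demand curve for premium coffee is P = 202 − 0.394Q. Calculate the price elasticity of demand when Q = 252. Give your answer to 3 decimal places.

At Q = 252, P = 202 − 0.394(252) = 102.71.
dP/dQ = −0.394, so dQ/dP = 1/(−0.394) = -2.538.
ε = (dQ/dP)(P/Q) = (-2.538)(102.71/252).

-1.034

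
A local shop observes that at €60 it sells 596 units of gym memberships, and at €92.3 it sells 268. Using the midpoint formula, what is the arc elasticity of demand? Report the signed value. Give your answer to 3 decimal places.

-1.790

ΔQ = 268 − 596 = -328; ΔP = 92.3 − 60 = 32.3.
Midpoints: P̄ = 76.15, Q̄ = 432.0.
ε = (ΔQ/ΔP)(P̄/Q̄) = (-328/32.3)(76.15/432.0).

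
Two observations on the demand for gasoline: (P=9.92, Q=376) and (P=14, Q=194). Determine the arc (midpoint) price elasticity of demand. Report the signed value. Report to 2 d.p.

-1.87

ΔQ = 194 − 376 = -182; ΔP = 14 − 9.92 = 4.08.
Midpoints: P̄ = 11.96, Q̄ = 285.0.
ε = (ΔQ/ΔP)(P̄/Q̄) = (-182/4.08)(11.96/285.0).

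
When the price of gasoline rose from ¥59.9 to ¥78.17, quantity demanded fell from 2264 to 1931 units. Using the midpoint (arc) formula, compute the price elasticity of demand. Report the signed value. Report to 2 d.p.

-0.60

ΔQ = 1931 − 2264 = -333; ΔP = 78.17 − 59.9 = 18.27.
Midpoints: P̄ = 69.03, Q̄ = 2097.5.
ε = (ΔQ/ΔP)(P̄/Q̄) = (-333/18.27)(69.03/2097.5).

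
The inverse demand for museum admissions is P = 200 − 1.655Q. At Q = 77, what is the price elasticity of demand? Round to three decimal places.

-0.569

At Q = 77, P = 200 − 1.655(77) = 72.56.
dP/dQ = −1.655, so dQ/dP = 1/(−1.655) = -0.604.
ε = (dQ/dP)(P/Q) = (-0.604)(72.56/77).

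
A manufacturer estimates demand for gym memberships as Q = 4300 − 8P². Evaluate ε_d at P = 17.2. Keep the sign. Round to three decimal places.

At P = 17.2, Q = 1933.280.
dQ/dP = −16P = -275.200.
ε = (dQ/dP)(P/Q) = (-275.200)(17.2/1933.280).

-2.448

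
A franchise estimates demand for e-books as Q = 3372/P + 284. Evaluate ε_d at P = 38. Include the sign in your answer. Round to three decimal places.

At P = 38, Q = 372.737.
dQ/dP = −3372/P² = -2.335.
ε = (dQ/dP)(P/Q) = (-2.335)(38/372.737).
|ε| < 1, so demand is inelastic at this price.

-0.238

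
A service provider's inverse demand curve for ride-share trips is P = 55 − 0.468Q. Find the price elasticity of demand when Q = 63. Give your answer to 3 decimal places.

At Q = 63, P = 55 − 0.468(63) = 25.52.
dP/dQ = −0.468, so dQ/dP = 1/(−0.468) = -2.137.
ε = (dQ/dP)(P/Q) = (-2.137)(25.52/63).

-0.865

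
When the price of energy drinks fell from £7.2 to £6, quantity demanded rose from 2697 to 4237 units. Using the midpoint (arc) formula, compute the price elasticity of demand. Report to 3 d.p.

-2.443

ΔQ = 4237 − 2697 = 1540; ΔP = 6 − 7.2 = -1.2.
Midpoints: P̄ = 6.60, Q̄ = 3467.0.
ε = (ΔQ/ΔP)(P̄/Q̄) = (1540/-1.2)(6.60/3467.0).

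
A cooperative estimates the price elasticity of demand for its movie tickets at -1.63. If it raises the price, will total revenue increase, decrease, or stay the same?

decrease

|ε| = 1.63 > 1, so demand is elastic. A price rise therefore reduces total revenue.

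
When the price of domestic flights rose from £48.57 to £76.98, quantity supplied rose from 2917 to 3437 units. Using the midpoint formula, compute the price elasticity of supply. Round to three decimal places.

ΔQ = 3437 − 2917 = 520; ΔP = 76.98 − 48.57 = 28.41.
Midpoints: P̄ = 62.78, Q̄ = 3177.0.
ε_s = (ΔQ/ΔP)(P̄/Q̄) = (520/28.41)(62.78/3177.0).

0.362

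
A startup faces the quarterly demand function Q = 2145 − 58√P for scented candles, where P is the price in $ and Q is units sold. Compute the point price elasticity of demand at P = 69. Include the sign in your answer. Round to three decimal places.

-0.145

At P = 69, Q = 1663.216.
dQ/dP = −58/(2√P) = -3.491.
ε = (dQ/dP)(P/Q) = (-3.491)(69/1663.216).
|ε| < 1, so demand is inelastic at this price.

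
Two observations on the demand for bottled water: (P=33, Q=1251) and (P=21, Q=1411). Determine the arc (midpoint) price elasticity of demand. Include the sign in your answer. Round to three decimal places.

ΔQ = 1411 − 1251 = 160; ΔP = 21 − 33 = -12.
Midpoints: P̄ = 27.00, Q̄ = 1331.0.
ε = (ΔQ/ΔP)(P̄/Q̄) = (160/-12)(27.00/1331.0).

-0.270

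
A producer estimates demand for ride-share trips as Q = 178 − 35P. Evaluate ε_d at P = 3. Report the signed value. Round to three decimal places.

At P = 3, Q = 73.
dQ/dP = −35.
ε = (dQ/dP)(P/Q) = (-35)(3/73).

-1.438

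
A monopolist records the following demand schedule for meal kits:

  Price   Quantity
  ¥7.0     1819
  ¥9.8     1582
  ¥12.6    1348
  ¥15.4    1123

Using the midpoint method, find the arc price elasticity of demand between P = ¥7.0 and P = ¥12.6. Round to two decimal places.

At P = 7.0, Q = 1819; at P = 12.6, Q = 1348.
ΔQ = -471, ΔP = 5.6. Midpoints: P̄ = 9.80, Q̄ = 1583.5.
ε = (ΔQ/ΔP)(P̄/Q̄) = (-471/5.6)(9.80/1583.5).

-0.52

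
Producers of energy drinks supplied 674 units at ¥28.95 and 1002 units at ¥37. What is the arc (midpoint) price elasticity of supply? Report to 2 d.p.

1.60

ΔQ = 1002 − 674 = 328; ΔP = 37 − 28.95 = 8.05.
Midpoints: P̄ = 32.98, Q̄ = 838.0.
ε_s = (ΔQ/ΔP)(P̄/Q̄) = (328/8.05)(32.98/838.0).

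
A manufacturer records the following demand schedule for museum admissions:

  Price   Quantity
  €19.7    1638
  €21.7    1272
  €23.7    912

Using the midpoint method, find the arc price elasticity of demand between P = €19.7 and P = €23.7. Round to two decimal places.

-3.09

At P = 19.7, Q = 1638; at P = 23.7, Q = 912.
ΔQ = -726, ΔP = 4.0. Midpoints: P̄ = 21.70, Q̄ = 1275.0.
ε = (ΔQ/ΔP)(P̄/Q̄) = (-726/4.0)(21.70/1275.0).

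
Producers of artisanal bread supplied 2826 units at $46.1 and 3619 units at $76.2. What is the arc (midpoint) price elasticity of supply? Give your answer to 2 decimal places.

0.50

ΔQ = 3619 − 2826 = 793; ΔP = 76.2 − 46.1 = 30.1.
Midpoints: P̄ = 61.15, Q̄ = 3222.5.
ε_s = (ΔQ/ΔP)(P̄/Q̄) = (793/30.1)(61.15/3222.5).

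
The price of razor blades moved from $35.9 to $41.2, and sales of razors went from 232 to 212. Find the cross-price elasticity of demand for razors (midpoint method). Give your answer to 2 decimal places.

ΔQ_x = 212 − 232 = -20; ΔP_y = 41.2 − 35.9 = 5.3.
Midpoints: P̄_y = 38.55, Q̄_x = 222.0.
ε_xy = (ΔQ_x/ΔP_y)(P̄_y/Q̄_x) = (-20/5.3)(38.55/222.0).
ε_xy < 0, so the goods are complements.

-0.66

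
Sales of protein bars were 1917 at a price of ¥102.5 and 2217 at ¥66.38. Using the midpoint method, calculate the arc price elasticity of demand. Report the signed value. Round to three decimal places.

-0.339

ΔQ = 2217 − 1917 = 300; ΔP = 66.38 − 102.5 = -36.12.
Midpoints: P̄ = 84.44, Q̄ = 2067.0.
ε = (ΔQ/ΔP)(P̄/Q̄) = (300/-36.12)(84.44/2067.0).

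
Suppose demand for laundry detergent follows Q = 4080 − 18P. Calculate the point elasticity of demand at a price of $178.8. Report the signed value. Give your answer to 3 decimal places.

-3.735

At P = 178.8, Q = 861.600.
dQ/dP = −18.
ε = (dQ/dP)(P/Q) = (-18)(178.8/861.600).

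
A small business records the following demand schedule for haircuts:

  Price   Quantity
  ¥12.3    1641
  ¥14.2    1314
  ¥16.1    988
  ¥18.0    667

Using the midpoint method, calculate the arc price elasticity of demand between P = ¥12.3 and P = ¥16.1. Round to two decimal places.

-1.86

At P = 12.3, Q = 1641; at P = 16.1, Q = 988.
ΔQ = -653, ΔP = 3.8. Midpoints: P̄ = 14.20, Q̄ = 1314.5.
ε = (ΔQ/ΔP)(P̄/Q̄) = (-653/3.8)(14.20/1314.5).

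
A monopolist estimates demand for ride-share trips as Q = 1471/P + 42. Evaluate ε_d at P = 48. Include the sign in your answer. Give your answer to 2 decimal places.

At P = 48, Q = 72.646.
dQ/dP = −1471/P² = -0.638.
ε = (dQ/dP)(P/Q) = (-0.638)(48/72.646).
|ε| < 1, so demand is inelastic at this price.

-0.42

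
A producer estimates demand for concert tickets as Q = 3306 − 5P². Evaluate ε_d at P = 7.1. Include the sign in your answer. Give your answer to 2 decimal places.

At P = 7.1, Q = 3053.950.
dQ/dP = −10P = -71.
ε = (dQ/dP)(P/Q) = (-71)(7.1/3053.950).
|ε| < 1, so demand is inelastic at this price.

-0.17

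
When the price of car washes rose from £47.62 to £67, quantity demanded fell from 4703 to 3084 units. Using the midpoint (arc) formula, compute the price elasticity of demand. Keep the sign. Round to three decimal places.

ΔQ = 3084 − 4703 = -1619; ΔP = 67 − 47.62 = 19.38.
Midpoints: P̄ = 57.31, Q̄ = 3893.5.
ε = (ΔQ/ΔP)(P̄/Q̄) = (-1619/19.38)(57.31/3893.5).

-1.230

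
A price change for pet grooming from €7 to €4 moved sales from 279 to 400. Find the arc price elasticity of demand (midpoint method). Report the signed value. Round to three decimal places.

-0.653

ΔQ = 400 − 279 = 121; ΔP = 4 − 7 = -3.
Midpoints: P̄ = 5.50, Q̄ = 339.5.
ε = (ΔQ/ΔP)(P̄/Q̄) = (121/-3)(5.50/339.5).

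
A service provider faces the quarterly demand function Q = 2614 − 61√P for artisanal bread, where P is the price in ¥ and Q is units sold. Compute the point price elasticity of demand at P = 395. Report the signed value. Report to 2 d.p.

-0.43

At P = 395, Q = 1401.649.
dQ/dP = −61/(2√P) = -1.535.
ε = (dQ/dP)(P/Q) = (-1.535)(395/1401.649).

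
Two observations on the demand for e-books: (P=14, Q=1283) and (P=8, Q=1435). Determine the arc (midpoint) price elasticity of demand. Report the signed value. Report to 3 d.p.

ΔQ = 1435 − 1283 = 152; ΔP = 8 − 14 = -6.
Midpoints: P̄ = 11.00, Q̄ = 1359.0.
ε = (ΔQ/ΔP)(P̄/Q̄) = (152/-6)(11.00/1359.0).

-0.205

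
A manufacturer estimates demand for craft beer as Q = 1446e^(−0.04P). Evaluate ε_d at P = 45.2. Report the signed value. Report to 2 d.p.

At P = 45.2, Q = 237.118.
dQ/dP = −0.04·1446e^(−0.04P) = −0.04Q = -9.485.
ε = (dQ/dP)(P/Q) = (-9.485)(45.2/237.118).

-1.81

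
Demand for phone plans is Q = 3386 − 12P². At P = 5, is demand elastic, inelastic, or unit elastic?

Q = 3086, dQ/dP = -120.
ε = (dQ/dP)(P/Q) ≈ -0.194.
|ε| = 0.19 < 1.

inelastic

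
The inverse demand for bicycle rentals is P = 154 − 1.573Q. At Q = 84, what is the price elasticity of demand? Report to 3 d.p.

-0.166

At Q = 84, P = 154 − 1.573(84) = 21.87.
dP/dQ = −1.573, so dQ/dP = 1/(−1.573) = -0.636.
ε = (dQ/dP)(P/Q) = (-0.636)(21.87/84).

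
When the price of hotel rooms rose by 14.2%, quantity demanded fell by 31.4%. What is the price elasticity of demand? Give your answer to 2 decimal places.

ε = %ΔQ / %ΔP = (-31.4)/(14.2) = -2.211.

-2.21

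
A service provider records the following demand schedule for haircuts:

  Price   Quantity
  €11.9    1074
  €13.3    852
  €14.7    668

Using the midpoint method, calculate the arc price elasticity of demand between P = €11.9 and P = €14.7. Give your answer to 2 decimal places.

At P = 11.9, Q = 1074; at P = 14.7, Q = 668.
ΔQ = -406, ΔP = 2.8. Midpoints: P̄ = 13.30, Q̄ = 871.0.
ε = (ΔQ/ΔP)(P̄/Q̄) = (-406/2.8)(13.30/871.0).

-2.21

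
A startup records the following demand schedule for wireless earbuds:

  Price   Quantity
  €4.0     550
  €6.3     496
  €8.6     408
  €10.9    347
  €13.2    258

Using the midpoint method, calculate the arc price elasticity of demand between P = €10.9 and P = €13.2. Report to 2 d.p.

At P = 10.9, Q = 347; at P = 13.2, Q = 258.
ΔQ = -89, ΔP = 2.3. Midpoints: P̄ = 12.05, Q̄ = 302.5.
ε = (ΔQ/ΔP)(P̄/Q̄) = (-89/2.3)(12.05/302.5).

-1.54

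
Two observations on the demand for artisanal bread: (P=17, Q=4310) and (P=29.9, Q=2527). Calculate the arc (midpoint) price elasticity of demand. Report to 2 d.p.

-0.95

ΔQ = 2527 − 4310 = -1783; ΔP = 29.9 − 17 = 12.9.
Midpoints: P̄ = 23.45, Q̄ = 3418.5.
ε = (ΔQ/ΔP)(P̄/Q̄) = (-1783/12.9)(23.45/3418.5).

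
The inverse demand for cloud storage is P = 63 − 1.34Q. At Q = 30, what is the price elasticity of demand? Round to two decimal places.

At Q = 30, P = 63 − 1.34(30) = 22.80.
dP/dQ = −1.34, so dQ/dP = 1/(−1.34) = -0.746.
ε = (dQ/dP)(P/Q) = (-0.746)(22.80/30).

-0.57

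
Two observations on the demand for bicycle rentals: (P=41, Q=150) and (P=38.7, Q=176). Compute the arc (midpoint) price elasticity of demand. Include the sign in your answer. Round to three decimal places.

ΔQ = 176 − 150 = 26; ΔP = 38.7 − 41 = -2.3.
Midpoints: P̄ = 39.85, Q̄ = 163.0.
ε = (ΔQ/ΔP)(P̄/Q̄) = (26/-2.3)(39.85/163.0).

-2.764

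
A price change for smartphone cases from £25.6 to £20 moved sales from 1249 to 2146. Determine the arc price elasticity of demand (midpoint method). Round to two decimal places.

ΔQ = 2146 − 1249 = 897; ΔP = 20 − 25.6 = -5.6.
Midpoints: P̄ = 22.80, Q̄ = 1697.5.
ε = (ΔQ/ΔP)(P̄/Q̄) = (897/-5.6)(22.80/1697.5).

-2.15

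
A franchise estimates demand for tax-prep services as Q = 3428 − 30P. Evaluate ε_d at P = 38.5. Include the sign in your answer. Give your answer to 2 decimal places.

At P = 38.5, Q = 2273.
dQ/dP = −30.
ε = (dQ/dP)(P/Q) = (-30)(38.5/2273).
|ε| < 1, so demand is inelastic at this price.

-0.51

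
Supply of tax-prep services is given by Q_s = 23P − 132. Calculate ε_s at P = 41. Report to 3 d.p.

1.163

At P = 41, Q_s = 811.
dQ_s/dP = 23.
ε_s = (dQ_s/dP)(P/Q_s) = (23)(41/811).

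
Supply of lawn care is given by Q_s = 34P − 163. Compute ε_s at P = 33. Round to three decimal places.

1.170

At P = 33, Q_s = 959.
dQ_s/dP = 34.
ε_s = (dQ_s/dP)(P/Q_s) = (34)(33/959).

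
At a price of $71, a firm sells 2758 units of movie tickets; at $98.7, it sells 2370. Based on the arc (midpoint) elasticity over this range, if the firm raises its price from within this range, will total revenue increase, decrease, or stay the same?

Arc ε = (-388/27.7)(84.85/2564.0) ≈ -0.464.
|ε| = 0.46 < 1, so demand is inelastic. A price rise therefore raises total revenue.

increase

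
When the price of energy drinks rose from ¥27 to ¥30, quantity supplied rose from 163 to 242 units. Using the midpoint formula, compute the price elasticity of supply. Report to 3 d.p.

ΔQ = 242 − 163 = 79; ΔP = 30 − 27 = 3.
Midpoints: P̄ = 28.50, Q̄ = 202.5.
ε_s = (ΔQ/ΔP)(P̄/Q̄) = (79/3)(28.50/202.5).

3.706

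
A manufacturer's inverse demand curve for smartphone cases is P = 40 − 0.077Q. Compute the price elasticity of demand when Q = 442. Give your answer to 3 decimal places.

At Q = 442, P = 40 − 0.077(442) = 5.97.
dP/dQ = −0.077, so dQ/dP = 1/(−0.077) = -12.987.
ε = (dQ/dP)(P/Q) = (-12.987)(5.97/442).

-0.175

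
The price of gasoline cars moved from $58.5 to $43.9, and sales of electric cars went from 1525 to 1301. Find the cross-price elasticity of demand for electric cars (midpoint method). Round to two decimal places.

ΔQ_x = 1301 − 1525 = -224; ΔP_y = 43.9 − 58.5 = -14.6.
Midpoints: P̄_y = 51.20, Q̄_x = 1413.0.
ε_xy = (ΔQ_x/ΔP_y)(P̄_y/Q̄_x) = (-224/-14.6)(51.20/1413.0).

0.56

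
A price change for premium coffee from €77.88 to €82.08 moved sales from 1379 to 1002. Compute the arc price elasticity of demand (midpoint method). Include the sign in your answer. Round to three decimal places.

ΔQ = 1002 − 1379 = -377; ΔP = 82.08 − 77.88 = 4.2.
Midpoints: P̄ = 79.98, Q̄ = 1190.5.
ε = (ΔQ/ΔP)(P̄/Q̄) = (-377/4.2)(79.98/1190.5).

-6.030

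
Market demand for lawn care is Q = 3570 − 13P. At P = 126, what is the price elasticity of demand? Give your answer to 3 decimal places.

-0.848

At P = 126, Q = 1932.
dQ/dP = −13.
ε = (dQ/dP)(P/Q) = (-13)(126/1932).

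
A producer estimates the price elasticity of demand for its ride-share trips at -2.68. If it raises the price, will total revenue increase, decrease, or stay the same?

|ε| = 2.68 > 1, so demand is elastic. A price rise therefore reduces total revenue.

decrease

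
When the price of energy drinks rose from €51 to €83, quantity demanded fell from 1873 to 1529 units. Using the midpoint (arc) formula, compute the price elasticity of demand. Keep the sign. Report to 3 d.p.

ΔQ = 1529 − 1873 = -344; ΔP = 83 − 51 = 32.
Midpoints: P̄ = 67.00, Q̄ = 1701.0.
ε = (ΔQ/ΔP)(P̄/Q̄) = (-344/32)(67.00/1701.0).

-0.423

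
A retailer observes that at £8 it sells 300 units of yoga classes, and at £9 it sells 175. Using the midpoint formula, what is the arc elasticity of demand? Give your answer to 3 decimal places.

-4.474

ΔQ = 175 − 300 = -125; ΔP = 9 − 8 = 1.
Midpoints: P̄ = 8.50, Q̄ = 237.5.
ε = (ΔQ/ΔP)(P̄/Q̄) = (-125/1)(8.50/237.5).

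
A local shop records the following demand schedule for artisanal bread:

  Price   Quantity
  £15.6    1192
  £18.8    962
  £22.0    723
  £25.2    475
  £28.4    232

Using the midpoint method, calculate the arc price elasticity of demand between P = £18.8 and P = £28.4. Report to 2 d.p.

At P = 18.8, Q = 962; at P = 28.4, Q = 232.
ΔQ = -730, ΔP = 9.6. Midpoints: P̄ = 23.60, Q̄ = 597.0.
ε = (ΔQ/ΔP)(P̄/Q̄) = (-730/9.6)(23.60/597.0).

-3.01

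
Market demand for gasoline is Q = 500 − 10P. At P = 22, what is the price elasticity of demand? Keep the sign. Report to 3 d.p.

-0.786

At P = 22, Q = 280.
dQ/dP = −10.
ε = (dQ/dP)(P/Q) = (-10)(22/280).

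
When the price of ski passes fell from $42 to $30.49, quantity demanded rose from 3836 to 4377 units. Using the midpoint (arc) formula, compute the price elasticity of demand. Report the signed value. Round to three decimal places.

-0.415

ΔQ = 4377 − 3836 = 541; ΔP = 30.49 − 42 = -11.51.
Midpoints: P̄ = 36.24, Q̄ = 4106.5.
ε = (ΔQ/ΔP)(P̄/Q̄) = (541/-11.51)(36.24/4106.5).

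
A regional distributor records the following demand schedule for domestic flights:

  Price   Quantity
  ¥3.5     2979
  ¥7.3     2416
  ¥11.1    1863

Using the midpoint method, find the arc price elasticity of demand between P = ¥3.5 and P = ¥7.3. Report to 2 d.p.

At P = 3.5, Q = 2979; at P = 7.3, Q = 2416.
ΔQ = -563, ΔP = 3.8. Midpoints: P̄ = 5.40, Q̄ = 2697.5.
ε = (ΔQ/ΔP)(P̄/Q̄) = (-563/3.8)(5.40/2697.5).

-0.30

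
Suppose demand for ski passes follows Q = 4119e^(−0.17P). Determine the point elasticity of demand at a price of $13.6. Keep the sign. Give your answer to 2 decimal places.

-2.31

At P = 13.6, Q = 408.040.
dQ/dP = −0.17·4119e^(−0.17P) = −0.17Q = -69.367.
ε = (dQ/dP)(P/Q) = (-69.367)(13.6/408.040).
|ε| > 1, so demand is elastic at this price.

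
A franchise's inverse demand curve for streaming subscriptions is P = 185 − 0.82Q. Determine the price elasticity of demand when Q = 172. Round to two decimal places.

At Q = 172, P = 185 − 0.82(172) = 43.96.
dP/dQ = −0.82, so dQ/dP = 1/(−0.82) = -1.220.
ε = (dQ/dP)(P/Q) = (-1.220)(43.96/172).

-0.31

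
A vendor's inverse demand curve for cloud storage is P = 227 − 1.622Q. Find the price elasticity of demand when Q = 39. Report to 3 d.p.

-2.588

At Q = 39, P = 227 − 1.622(39) = 163.74.
dP/dQ = −1.622, so dQ/dP = 1/(−1.622) = -0.617.
ε = (dQ/dP)(P/Q) = (-0.617)(163.74/39).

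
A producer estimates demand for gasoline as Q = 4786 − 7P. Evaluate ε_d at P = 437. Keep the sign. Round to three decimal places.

At P = 437, Q = 1727.
dQ/dP = −7.
ε = (dQ/dP)(P/Q) = (-7)(437/1727).

-1.771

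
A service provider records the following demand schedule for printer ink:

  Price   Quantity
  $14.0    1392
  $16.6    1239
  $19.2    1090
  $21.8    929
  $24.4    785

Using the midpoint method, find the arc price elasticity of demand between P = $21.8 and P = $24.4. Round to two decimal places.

-1.49

At P = 21.8, Q = 929; at P = 24.4, Q = 785.
ΔQ = -144, ΔP = 2.6. Midpoints: P̄ = 23.10, Q̄ = 857.0.
ε = (ΔQ/ΔP)(P̄/Q̄) = (-144/2.6)(23.10/857.0).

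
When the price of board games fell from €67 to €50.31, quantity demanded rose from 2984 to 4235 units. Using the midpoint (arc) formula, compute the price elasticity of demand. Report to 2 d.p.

-1.22

ΔQ = 4235 − 2984 = 1251; ΔP = 50.31 − 67 = -16.69.
Midpoints: P̄ = 58.66, Q̄ = 3609.5.
ε = (ΔQ/ΔP)(P̄/Q̄) = (1251/-16.69)(58.66/3609.5).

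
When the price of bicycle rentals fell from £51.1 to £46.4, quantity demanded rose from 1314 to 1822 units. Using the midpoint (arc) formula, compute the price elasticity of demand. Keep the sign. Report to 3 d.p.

ΔQ = 1822 − 1314 = 508; ΔP = 46.4 − 51.1 = -4.7.
Midpoints: P̄ = 48.75, Q̄ = 1568.0.
ε = (ΔQ/ΔP)(P̄/Q̄) = (508/-4.7)(48.75/1568.0).

-3.360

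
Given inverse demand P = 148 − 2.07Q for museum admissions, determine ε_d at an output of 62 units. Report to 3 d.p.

At Q = 62, P = 148 − 2.07(62) = 19.66.
dP/dQ = −2.07, so dQ/dP = 1/(−2.07) = -0.483.
ε = (dQ/dP)(P/Q) = (-0.483)(19.66/62).

-0.153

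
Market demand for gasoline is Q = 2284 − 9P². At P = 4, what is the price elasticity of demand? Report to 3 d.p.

-0.135

At P = 4, Q = 2140.
dQ/dP = −18P = -72.
ε = (dQ/dP)(P/Q) = (-72)(4/2140).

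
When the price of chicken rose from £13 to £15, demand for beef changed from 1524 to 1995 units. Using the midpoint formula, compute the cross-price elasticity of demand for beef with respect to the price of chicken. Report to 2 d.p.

1.87

ΔQ_x = 1995 − 1524 = 471; ΔP_y = 15 − 13 = 2.
Midpoints: P̄_y = 14.00, Q̄_x = 1759.5.
ε_xy = (ΔQ_x/ΔP_y)(P̄_y/Q̄_x) = (471/2)(14.00/1759.5).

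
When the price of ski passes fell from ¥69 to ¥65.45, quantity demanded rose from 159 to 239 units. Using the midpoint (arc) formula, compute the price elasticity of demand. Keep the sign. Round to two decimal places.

ΔQ = 239 − 159 = 80; ΔP = 65.45 − 69 = -3.55.
Midpoints: P̄ = 67.22, Q̄ = 199.0.
ε = (ΔQ/ΔP)(P̄/Q̄) = (80/-3.55)(67.22/199.0).

-7.61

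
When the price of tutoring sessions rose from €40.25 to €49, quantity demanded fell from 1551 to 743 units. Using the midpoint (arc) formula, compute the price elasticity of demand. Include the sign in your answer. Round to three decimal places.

-3.593

ΔQ = 743 − 1551 = -808; ΔP = 49 − 40.25 = 8.75.
Midpoints: P̄ = 44.62, Q̄ = 1147.0.
ε = (ΔQ/ΔP)(P̄/Q̄) = (-808/8.75)(44.62/1147.0).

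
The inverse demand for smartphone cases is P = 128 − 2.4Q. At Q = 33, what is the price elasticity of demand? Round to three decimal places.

-0.616

At Q = 33, P = 128 − 2.4(33) = 48.80.
dP/dQ = −2.4, so dQ/dP = 1/(−2.4) = -0.417.
ε = (dQ/dP)(P/Q) = (-0.417)(48.80/33).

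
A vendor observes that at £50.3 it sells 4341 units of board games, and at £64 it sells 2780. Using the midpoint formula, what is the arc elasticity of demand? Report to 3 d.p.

ΔQ = 2780 − 4341 = -1561; ΔP = 64 − 50.3 = 13.7.
Midpoints: P̄ = 57.15, Q̄ = 3560.5.
ε = (ΔQ/ΔP)(P̄/Q̄) = (-1561/13.7)(57.15/3560.5).

-1.829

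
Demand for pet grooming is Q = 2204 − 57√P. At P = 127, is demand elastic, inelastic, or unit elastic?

inelastic

Q = 1561.643, dQ/dP = -2.529.
ε = (dQ/dP)(P/Q) ≈ -0.206.
|ε| = 0.21 < 1.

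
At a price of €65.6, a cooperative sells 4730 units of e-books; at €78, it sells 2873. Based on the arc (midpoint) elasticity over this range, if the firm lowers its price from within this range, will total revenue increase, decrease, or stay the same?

Arc ε = (-1857/12.4)(71.80/3801.5) ≈ -2.829.
|ε| = 2.83 > 1, so demand is elastic. A price cut therefore raises total revenue.

increase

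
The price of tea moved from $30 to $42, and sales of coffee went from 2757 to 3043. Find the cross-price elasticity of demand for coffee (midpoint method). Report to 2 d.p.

0.30

ΔQ_x = 3043 − 2757 = 286; ΔP_y = 42 − 30 = 12.
Midpoints: P̄_y = 36.00, Q̄_x = 2900.0.
ε_xy = (ΔQ_x/ΔP_y)(P̄_y/Q̄_x) = (286/12)(36.00/2900.0).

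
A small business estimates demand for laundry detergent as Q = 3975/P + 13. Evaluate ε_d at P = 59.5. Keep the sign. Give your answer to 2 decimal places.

At P = 59.5, Q = 79.807.
dQ/dP = −3975/P² = -1.123.
ε = (dQ/dP)(P/Q) = (-1.123)(59.5/79.807).
|ε| < 1, so demand is inelastic at this price.

-0.84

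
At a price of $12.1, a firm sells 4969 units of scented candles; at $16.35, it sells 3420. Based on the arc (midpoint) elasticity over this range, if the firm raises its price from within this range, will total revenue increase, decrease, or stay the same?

decrease

Arc ε = (-1549/4.25)(14.23/4194.5) ≈ -1.236.
|ε| = 1.24 > 1, so demand is elastic. A price rise therefore reduces total revenue.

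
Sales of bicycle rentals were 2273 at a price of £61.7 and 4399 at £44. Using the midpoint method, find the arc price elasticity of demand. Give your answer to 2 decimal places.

ΔQ = 4399 − 2273 = 2126; ΔP = 44 − 61.7 = -17.7.
Midpoints: P̄ = 52.85, Q̄ = 3336.0.
ε = (ΔQ/ΔP)(P̄/Q̄) = (2126/-17.7)(52.85/3336.0).

-1.90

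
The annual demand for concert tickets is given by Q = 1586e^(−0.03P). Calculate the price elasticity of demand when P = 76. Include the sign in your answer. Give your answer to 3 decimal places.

At P = 76, Q = 162.223.
dQ/dP = −0.03·1586e^(−0.03P) = −0.03Q = -4.867.
ε = (dQ/dP)(P/Q) = (-4.867)(76/162.223).
|ε| > 1, so demand is elastic at this price.

-2.280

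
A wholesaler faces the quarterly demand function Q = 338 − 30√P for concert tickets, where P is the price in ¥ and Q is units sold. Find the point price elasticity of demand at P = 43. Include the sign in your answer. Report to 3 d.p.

-0.696

At P = 43, Q = 141.277.
dQ/dP = −30/(2√P) = -2.287.
ε = (dQ/dP)(P/Q) = (-2.287)(43/141.277).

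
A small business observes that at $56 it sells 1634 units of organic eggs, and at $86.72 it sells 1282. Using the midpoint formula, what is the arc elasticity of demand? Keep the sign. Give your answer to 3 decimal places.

ΔQ = 1282 − 1634 = -352; ΔP = 86.72 − 56 = 30.72.
Midpoints: P̄ = 71.36, Q̄ = 1458.0.
ε = (ΔQ/ΔP)(P̄/Q̄) = (-352/30.72)(71.36/1458.0).

-0.561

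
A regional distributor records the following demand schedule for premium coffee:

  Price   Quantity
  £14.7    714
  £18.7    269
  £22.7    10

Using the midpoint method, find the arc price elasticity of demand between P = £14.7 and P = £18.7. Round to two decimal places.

-3.78

At P = 14.7, Q = 714; at P = 18.7, Q = 269.
ΔQ = -445, ΔP = 4.0. Midpoints: P̄ = 16.70, Q̄ = 491.5.
ε = (ΔQ/ΔP)(P̄/Q̄) = (-445/4.0)(16.70/491.5).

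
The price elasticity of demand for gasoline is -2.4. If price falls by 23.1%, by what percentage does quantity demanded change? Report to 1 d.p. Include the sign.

%ΔQ ≈ ε × %ΔP = (-2.4)(-23.1%) = 55.44%.

55.4%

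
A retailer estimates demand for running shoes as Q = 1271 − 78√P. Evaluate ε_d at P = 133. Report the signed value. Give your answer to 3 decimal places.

At P = 133, Q = 371.460.
dQ/dP = −78/(2√P) = -3.382.
ε = (dQ/dP)(P/Q) = (-3.382)(133/371.460).
|ε| > 1, so demand is elastic at this price.

-1.211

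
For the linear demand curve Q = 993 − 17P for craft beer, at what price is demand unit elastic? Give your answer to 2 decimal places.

For linear demand Q = a − bP, ε = −bP/(a − bP). |ε| = 1 when bP = a − bP, i.e. P = a/(2b).
P = 993/(2·17) = 993/34 = 29.2059.

29.21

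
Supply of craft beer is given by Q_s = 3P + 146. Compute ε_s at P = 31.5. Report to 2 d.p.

At P = 31.5, Q_s = 240.50.
dQ_s/dP = 3.
ε_s = (dQ_s/dP)(P/Q_s) = (3)(31.5/240.50).

0.39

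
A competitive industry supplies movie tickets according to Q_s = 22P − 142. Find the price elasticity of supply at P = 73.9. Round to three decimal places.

At P = 73.9, Q_s = 1483.80.
dQ_s/dP = 22.
ε_s = (dQ_s/dP)(P/Q_s) = (22)(73.9/1483.80).

1.096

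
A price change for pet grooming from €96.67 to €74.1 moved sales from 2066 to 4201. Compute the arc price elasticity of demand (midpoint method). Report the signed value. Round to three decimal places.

-2.578

ΔQ = 4201 − 2066 = 2135; ΔP = 74.1 − 96.67 = -22.57.
Midpoints: P̄ = 85.38, Q̄ = 3133.5.
ε = (ΔQ/ΔP)(P̄/Q̄) = (2135/-22.57)(85.38/3133.5).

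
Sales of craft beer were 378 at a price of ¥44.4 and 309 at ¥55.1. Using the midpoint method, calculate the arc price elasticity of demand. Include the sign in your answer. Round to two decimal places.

-0.93

ΔQ = 309 − 378 = -69; ΔP = 55.1 − 44.4 = 10.7.
Midpoints: P̄ = 49.75, Q̄ = 343.5.
ε = (ΔQ/ΔP)(P̄/Q̄) = (-69/10.7)(49.75/343.5).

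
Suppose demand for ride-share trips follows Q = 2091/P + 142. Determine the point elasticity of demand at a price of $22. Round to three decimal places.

At P = 22, Q = 237.045.
dQ/dP = −2091/P² = -4.320.
ε = (dQ/dP)(P/Q) = (-4.320)(22/237.045).

-0.401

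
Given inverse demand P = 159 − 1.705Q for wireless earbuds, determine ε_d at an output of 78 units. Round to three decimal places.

-0.196

At Q = 78, P = 159 − 1.705(78) = 26.01.
dP/dQ = −1.705, so dQ/dP = 1/(−1.705) = -0.587.
ε = (dQ/dP)(P/Q) = (-0.587)(26.01/78).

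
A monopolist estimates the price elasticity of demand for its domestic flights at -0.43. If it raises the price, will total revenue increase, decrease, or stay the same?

increase

|ε| = 0.43 < 1, so demand is inelastic. A price rise therefore raises total revenue.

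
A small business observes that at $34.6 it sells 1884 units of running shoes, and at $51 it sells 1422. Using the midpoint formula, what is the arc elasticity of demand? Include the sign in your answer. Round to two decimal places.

-0.73

ΔQ = 1422 − 1884 = -462; ΔP = 51 − 34.6 = 16.4.
Midpoints: P̄ = 42.80, Q̄ = 1653.0.
ε = (ΔQ/ΔP)(P̄/Q̄) = (-462/16.4)(42.80/1653.0).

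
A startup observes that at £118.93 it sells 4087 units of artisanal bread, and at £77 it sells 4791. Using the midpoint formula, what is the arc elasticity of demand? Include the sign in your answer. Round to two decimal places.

-0.37

ΔQ = 4791 − 4087 = 704; ΔP = 77 − 118.93 = -41.93.
Midpoints: P̄ = 97.97, Q̄ = 4439.0.
ε = (ΔQ/ΔP)(P̄/Q̄) = (704/-41.93)(97.97/4439.0).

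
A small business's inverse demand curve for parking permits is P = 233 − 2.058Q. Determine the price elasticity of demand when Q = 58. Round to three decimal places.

-0.952

At Q = 58, P = 233 − 2.058(58) = 113.64.
dP/dQ = −2.058, so dQ/dP = 1/(−2.058) = -0.486.
ε = (dQ/dP)(P/Q) = (-0.486)(113.64/58).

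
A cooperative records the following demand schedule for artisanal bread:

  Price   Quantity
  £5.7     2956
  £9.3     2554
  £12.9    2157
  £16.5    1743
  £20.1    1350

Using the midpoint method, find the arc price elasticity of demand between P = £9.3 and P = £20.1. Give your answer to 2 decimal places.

At P = 9.3, Q = 2554; at P = 20.1, Q = 1350.
ΔQ = -1204, ΔP = 10.8. Midpoints: P̄ = 14.70, Q̄ = 1952.0.
ε = (ΔQ/ΔP)(P̄/Q̄) = (-1204/10.8)(14.70/1952.0).

-0.84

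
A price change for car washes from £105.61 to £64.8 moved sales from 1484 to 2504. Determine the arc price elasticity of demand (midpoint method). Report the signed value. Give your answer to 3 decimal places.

-1.068

ΔQ = 2504 − 1484 = 1020; ΔP = 64.8 − 105.61 = -40.81.
Midpoints: P̄ = 85.20, Q̄ = 1994.0.
ε = (ΔQ/ΔP)(P̄/Q̄) = (1020/-40.81)(85.20/1994.0).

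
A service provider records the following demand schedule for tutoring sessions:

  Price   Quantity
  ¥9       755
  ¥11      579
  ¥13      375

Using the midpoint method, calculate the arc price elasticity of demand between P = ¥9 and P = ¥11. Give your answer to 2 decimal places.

-1.32

At P = 9, Q = 755; at P = 11, Q = 579.
ΔQ = -176, ΔP = 2. Midpoints: P̄ = 10.00, Q̄ = 667.0.
ε = (ΔQ/ΔP)(P̄/Q̄) = (-176/2)(10.00/667.0).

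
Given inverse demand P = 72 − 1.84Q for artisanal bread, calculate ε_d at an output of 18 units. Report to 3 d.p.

-1.174

At Q = 18, P = 72 − 1.84(18) = 38.88.
dP/dQ = −1.84, so dQ/dP = 1/(−1.84) = -0.543.
ε = (dQ/dP)(P/Q) = (-0.543)(38.88/18).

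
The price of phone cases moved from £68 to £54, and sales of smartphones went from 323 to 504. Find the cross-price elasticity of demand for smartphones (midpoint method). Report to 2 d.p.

-1.91

ΔQ_x = 504 − 323 = 181; ΔP_y = 54 − 68 = -14.
Midpoints: P̄_y = 61.00, Q̄_x = 413.5.
ε_xy = (ΔQ_x/ΔP_y)(P̄_y/Q̄_x) = (181/-14)(61.00/413.5).
ε_xy < 0, so the goods are complements.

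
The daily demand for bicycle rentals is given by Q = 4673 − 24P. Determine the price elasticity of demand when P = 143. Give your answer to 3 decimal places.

At P = 143, Q = 1241.
dQ/dP = −24.
ε = (dQ/dP)(P/Q) = (-24)(143/1241).

-2.766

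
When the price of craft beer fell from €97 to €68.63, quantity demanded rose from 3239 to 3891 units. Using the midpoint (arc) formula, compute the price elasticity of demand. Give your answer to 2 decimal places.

-0.53

ΔQ = 3891 − 3239 = 652; ΔP = 68.63 − 97 = -28.37.
Midpoints: P̄ = 82.81, Q̄ = 3565.0.
ε = (ΔQ/ΔP)(P̄/Q̄) = (652/-28.37)(82.81/3565.0).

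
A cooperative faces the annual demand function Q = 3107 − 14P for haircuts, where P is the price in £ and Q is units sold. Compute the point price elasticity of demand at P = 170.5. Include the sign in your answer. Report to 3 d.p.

At P = 170.5, Q = 720.
dQ/dP = −14.
ε = (dQ/dP)(P/Q) = (-14)(170.5/720).

-3.315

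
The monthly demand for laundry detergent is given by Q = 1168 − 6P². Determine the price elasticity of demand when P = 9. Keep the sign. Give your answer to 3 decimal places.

-1.425

At P = 9, Q = 682.
dQ/dP = −12P = -108.
ε = (dQ/dP)(P/Q) = (-108)(9/682).
|ε| > 1, so demand is elastic at this price.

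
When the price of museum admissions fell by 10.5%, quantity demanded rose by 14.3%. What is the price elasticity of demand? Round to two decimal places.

ε = %ΔQ / %ΔP = (14.3)/(-10.5) = -1.362.

-1.36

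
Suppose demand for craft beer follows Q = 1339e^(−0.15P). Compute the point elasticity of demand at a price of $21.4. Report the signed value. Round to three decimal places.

At P = 21.4, Q = 54.038.
dQ/dP = −0.15·1339e^(−0.15P) = −0.15Q = -8.106.
ε = (dQ/dP)(P/Q) = (-8.106)(21.4/54.038).
|ε| > 1, so demand is elastic at this price.

-3.210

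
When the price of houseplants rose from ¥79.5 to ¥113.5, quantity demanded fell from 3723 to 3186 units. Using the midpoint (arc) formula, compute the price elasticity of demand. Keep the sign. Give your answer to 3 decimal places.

ΔQ = 3186 − 3723 = -537; ΔP = 113.5 − 79.5 = 34.
Midpoints: P̄ = 96.50, Q̄ = 3454.5.
ε = (ΔQ/ΔP)(P̄/Q̄) = (-537/34)(96.50/3454.5).

-0.441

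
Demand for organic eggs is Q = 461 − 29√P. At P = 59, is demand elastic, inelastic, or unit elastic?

inelastic

Q = 238.247, dQ/dP = -1.888.
ε = (dQ/dP)(P/Q) ≈ -0.467.
|ε| = 0.47 < 1.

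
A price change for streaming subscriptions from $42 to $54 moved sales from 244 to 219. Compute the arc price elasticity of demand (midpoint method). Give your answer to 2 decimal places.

-0.43

ΔQ = 219 − 244 = -25; ΔP = 54 − 42 = 12.
Midpoints: P̄ = 48.00, Q̄ = 231.5.
ε = (ΔQ/ΔP)(P̄/Q̄) = (-25/12)(48.00/231.5).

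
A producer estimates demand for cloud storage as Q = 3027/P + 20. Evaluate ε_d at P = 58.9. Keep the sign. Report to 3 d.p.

At P = 58.9, Q = 71.392.
dQ/dP = −3027/P² = -0.873.
ε = (dQ/dP)(P/Q) = (-0.873)(58.9/71.392).
|ε| < 1, so demand is inelastic at this price.

-0.720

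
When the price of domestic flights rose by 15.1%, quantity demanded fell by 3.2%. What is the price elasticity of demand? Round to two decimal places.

ε = %ΔQ / %ΔP = (-3.2)/(15.1) = -0.212.

-0.21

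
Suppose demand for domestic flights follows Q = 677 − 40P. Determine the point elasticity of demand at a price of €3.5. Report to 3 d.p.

At P = 3.5, Q = 537.
dQ/dP = −40.
ε = (dQ/dP)(P/Q) = (-40)(3.5/537).

-0.261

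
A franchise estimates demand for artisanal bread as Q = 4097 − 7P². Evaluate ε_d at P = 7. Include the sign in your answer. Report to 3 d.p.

-0.183

At P = 7, Q = 3754.
dQ/dP = −14P = -98.
ε = (dQ/dP)(P/Q) = (-98)(7/3754).
|ε| < 1, so demand is inelastic at this price.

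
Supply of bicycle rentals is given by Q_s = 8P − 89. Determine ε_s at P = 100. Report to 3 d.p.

At P = 100, Q_s = 711.
dQ_s/dP = 8.
ε_s = (dQ_s/dP)(P/Q_s) = (8)(100/711).

1.125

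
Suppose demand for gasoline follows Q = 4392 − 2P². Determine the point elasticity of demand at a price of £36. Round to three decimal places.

At P = 36, Q = 1800.
dQ/dP = −4P = -144.
ε = (dQ/dP)(P/Q) = (-144)(36/1800).

-2.880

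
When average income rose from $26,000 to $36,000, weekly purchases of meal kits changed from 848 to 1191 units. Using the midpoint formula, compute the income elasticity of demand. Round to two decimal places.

1.04

ΔQ = 343, ΔI = 10000. Midpoints: Ī = 31,000, Q̄ = 1019.5.
ε_I = (ΔQ/ΔI)(Ī/Q̄) = (343/10000)(31000/1019.5).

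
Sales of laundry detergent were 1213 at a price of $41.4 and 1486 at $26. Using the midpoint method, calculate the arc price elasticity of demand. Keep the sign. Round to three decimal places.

ΔQ = 1486 − 1213 = 273; ΔP = 26 − 41.4 = -15.4.
Midpoints: P̄ = 33.70, Q̄ = 1349.5.
ε = (ΔQ/ΔP)(P̄/Q̄) = (273/-15.4)(33.70/1349.5).

-0.443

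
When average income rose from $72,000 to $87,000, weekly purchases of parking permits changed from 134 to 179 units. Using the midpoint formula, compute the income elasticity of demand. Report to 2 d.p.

1.52

ΔQ = 45, ΔI = 15000. Midpoints: Ī = 79,500, Q̄ = 156.5.
ε_I = (ΔQ/ΔI)(Ī/Q̄) = (45/15000)(79500/156.5).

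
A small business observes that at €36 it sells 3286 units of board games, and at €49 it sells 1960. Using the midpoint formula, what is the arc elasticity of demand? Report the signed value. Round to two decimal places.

-1.65

ΔQ = 1960 − 3286 = -1326; ΔP = 49 − 36 = 13.
Midpoints: P̄ = 42.50, Q̄ = 2623.0.
ε = (ΔQ/ΔP)(P̄/Q̄) = (-1326/13)(42.50/2623.0).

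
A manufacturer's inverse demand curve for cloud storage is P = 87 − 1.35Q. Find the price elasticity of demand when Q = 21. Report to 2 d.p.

-2.07

At Q = 21, P = 87 − 1.35(21) = 58.65.
dP/dQ = −1.35, so dQ/dP = 1/(−1.35) = -0.741.
ε = (dQ/dP)(P/Q) = (-0.741)(58.65/21).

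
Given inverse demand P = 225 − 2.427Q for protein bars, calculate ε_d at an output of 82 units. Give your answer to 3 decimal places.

At Q = 82, P = 225 − 2.427(82) = 25.99.
dP/dQ = −2.427, so dQ/dP = 1/(−2.427) = -0.412.
ε = (dQ/dP)(P/Q) = (-0.412)(25.99/82).

-0.131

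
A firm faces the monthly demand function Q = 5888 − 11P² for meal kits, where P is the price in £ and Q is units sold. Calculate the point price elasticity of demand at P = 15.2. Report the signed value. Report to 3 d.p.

At P = 15.2, Q = 3346.560.
dQ/dP = −22P = -334.400.
ε = (dQ/dP)(P/Q) = (-334.400)(15.2/3346.560).
|ε| > 1, so demand is elastic at this price.

-1.519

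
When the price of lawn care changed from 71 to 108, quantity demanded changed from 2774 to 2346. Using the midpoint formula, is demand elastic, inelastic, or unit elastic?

inelastic

Arc ε ≈ -0.404.
|ε| = 0.40 < 1.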